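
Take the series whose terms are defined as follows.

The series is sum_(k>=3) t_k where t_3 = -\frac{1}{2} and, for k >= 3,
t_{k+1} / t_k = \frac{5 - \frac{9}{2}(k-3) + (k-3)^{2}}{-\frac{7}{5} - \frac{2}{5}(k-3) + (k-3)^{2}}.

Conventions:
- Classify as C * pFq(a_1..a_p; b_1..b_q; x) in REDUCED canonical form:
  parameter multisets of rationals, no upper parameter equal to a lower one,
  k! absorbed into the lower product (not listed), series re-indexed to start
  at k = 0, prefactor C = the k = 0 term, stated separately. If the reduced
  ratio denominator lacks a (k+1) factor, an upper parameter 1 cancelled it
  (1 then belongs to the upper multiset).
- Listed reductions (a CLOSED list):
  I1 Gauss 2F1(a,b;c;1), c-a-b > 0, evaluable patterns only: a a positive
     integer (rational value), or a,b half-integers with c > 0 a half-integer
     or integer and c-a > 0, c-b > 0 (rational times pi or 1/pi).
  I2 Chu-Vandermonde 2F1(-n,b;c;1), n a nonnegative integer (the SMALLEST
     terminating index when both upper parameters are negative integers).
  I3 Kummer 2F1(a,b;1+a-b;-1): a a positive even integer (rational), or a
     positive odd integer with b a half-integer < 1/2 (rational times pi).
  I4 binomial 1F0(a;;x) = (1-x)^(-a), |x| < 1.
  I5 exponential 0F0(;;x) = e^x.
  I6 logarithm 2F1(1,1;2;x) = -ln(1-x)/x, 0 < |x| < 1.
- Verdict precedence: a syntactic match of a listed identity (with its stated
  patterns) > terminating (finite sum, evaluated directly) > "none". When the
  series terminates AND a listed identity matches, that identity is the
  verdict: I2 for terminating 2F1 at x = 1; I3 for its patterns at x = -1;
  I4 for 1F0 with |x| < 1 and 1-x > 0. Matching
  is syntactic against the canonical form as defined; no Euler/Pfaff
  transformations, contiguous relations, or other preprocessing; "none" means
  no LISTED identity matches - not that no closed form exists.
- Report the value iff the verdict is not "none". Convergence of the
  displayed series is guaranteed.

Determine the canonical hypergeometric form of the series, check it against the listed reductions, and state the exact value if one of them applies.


x = 1 here; the reduced form reads 2F1, upper {-\frac{5}{2}, -2}, lower {-\frac{7}{5}}, C = -\frac{1}{2}. Verdict: this is Vandermonde's identity (I2) (terminating 2F1 at x = 1 with n = 2, b = -5/2, c = -\frac{7}{5}). Exact value: -\frac{33}{16}.

The tell: x = 1 and the expanded ratio factors over Q; C = -1/2, roots give parameters.
Adjacent-term ratio: r(k) = 1 * (k-\frac{5}{2}) (k-2) / [(k-\frac{7}{5}) (k+1)] - rational in k, leading ratio 1; with t_0 = -\frac{1}{2}, classification follows.


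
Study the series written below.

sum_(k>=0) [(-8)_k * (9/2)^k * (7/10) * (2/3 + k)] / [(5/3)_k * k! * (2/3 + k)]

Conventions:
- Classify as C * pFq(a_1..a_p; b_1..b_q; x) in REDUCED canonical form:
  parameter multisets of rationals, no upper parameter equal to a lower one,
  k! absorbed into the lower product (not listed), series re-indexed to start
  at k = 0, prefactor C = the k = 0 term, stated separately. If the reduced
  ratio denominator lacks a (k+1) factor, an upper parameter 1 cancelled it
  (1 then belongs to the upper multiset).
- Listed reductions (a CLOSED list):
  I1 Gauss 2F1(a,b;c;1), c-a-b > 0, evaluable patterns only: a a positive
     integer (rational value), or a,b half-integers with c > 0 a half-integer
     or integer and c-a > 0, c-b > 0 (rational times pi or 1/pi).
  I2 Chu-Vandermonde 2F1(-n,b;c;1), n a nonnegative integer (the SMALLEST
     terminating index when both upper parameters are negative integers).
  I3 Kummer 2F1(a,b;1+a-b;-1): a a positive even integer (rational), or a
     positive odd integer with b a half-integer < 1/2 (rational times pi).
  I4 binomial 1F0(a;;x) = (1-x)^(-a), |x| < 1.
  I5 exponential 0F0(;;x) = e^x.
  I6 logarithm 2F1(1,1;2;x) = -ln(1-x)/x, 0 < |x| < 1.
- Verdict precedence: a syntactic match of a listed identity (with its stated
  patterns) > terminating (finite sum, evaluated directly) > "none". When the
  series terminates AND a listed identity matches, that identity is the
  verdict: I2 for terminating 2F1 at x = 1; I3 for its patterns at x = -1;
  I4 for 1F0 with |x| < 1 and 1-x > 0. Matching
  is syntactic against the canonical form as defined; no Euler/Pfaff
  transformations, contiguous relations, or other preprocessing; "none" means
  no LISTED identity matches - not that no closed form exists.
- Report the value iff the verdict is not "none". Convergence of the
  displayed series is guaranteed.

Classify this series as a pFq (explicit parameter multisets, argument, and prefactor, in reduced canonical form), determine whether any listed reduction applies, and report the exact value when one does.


Structural cue: t_0 = 7/10 here, and k + 2/3 divides numerator and denominator alike; C = 7/10 after cancelling.
Step ratio: r(k) = (9/2) * (k-8) / [(k+5/3) (k+1)] - rational in k, leading ratio (9/2); with t_0 = 7/10, classification follows.

The series (x = 9/2) is 1F1: upper {-8}, lower {5/3}, prefactor 7/10. Verdict: terminating - the sum ends at index 8 because -8 is a negative integer; exact evaluation follows. Value: -86632931423/458039296000.


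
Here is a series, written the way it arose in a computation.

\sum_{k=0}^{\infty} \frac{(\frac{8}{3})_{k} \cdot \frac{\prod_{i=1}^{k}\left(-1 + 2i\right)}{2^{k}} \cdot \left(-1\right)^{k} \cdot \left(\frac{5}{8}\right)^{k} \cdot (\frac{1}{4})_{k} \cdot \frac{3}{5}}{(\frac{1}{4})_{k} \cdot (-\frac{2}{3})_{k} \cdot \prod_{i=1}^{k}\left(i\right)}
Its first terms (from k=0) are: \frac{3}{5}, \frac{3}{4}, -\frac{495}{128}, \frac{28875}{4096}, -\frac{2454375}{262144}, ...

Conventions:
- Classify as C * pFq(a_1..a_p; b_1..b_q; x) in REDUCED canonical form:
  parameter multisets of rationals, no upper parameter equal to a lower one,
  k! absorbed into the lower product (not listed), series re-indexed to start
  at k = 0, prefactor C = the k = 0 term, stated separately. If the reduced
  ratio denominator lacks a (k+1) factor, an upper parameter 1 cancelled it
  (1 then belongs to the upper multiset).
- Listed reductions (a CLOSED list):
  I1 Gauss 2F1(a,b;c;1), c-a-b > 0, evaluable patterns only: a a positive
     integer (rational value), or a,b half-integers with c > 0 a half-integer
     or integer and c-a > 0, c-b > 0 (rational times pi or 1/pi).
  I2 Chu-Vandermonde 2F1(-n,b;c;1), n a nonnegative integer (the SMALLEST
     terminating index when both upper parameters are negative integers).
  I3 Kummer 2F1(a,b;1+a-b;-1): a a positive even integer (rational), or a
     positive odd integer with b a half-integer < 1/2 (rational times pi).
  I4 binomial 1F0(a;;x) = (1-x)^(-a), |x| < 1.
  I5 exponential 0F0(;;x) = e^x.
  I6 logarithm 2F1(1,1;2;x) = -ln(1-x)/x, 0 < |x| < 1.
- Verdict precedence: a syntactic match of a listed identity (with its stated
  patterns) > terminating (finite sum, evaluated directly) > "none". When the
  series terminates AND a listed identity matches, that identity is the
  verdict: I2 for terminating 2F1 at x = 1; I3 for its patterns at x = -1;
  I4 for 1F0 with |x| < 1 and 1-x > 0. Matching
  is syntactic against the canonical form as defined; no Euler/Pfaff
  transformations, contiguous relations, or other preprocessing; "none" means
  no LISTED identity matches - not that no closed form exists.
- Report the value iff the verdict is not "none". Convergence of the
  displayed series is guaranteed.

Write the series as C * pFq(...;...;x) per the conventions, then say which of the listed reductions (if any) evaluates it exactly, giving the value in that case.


Structural cue: t_0 being \frac{3}{5}, the (-1)^k factor (prefactor 3/5) folds into the argument's sign.
Step ratio: r(k) = -\frac{5}{8} * (k+\frac{1}{2}) (k+\frac{8}{3}) / [(k-\frac{2}{3}) (k+1)] ; factor over Q: parameters, x = -\frac{5}{8}, and C = \frac{3}{5}.

This is \frac{3}{5} * 2F1(\frac{1}{2}, \frac{8}{3}; -\frac{2}{3}; -\frac{5}{8}) in reduced canonical form. Verdict: no listed reduction: x = -\frac{5}{8} and upper {\frac{1}{2}, \frac{8}{3}} fail every I1-I6 pattern.


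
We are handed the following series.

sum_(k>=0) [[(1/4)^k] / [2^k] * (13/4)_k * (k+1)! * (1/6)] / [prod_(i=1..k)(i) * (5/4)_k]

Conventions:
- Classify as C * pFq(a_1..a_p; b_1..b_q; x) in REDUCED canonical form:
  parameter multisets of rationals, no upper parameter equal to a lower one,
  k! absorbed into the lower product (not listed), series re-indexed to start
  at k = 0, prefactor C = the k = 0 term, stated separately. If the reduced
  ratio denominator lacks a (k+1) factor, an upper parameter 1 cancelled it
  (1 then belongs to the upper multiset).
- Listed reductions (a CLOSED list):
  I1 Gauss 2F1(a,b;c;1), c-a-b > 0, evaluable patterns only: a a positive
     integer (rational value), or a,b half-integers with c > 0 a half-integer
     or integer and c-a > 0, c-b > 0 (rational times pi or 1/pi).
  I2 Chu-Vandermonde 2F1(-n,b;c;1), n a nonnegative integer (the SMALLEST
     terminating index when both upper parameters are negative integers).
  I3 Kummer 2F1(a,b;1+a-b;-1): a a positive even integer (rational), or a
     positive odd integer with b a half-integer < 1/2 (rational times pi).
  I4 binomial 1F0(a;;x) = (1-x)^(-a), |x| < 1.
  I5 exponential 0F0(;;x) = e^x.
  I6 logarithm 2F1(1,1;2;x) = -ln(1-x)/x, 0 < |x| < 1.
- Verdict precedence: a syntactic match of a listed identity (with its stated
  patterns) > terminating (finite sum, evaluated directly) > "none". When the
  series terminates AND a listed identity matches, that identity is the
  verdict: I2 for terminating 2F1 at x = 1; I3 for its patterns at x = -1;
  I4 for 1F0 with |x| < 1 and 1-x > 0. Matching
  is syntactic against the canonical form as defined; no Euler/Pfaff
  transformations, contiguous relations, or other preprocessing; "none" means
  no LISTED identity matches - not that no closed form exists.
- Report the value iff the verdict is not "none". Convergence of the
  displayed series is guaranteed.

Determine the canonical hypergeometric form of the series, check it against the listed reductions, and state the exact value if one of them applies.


With C = 1/6: the canonical form is 2F1(2, 13/4; 5/4; 1/8). Verdict: none - at argument 1/8 the multisets {2, 13/4} ; {5/4} match no listed identity.

Structural cue: t_0 being 1/6, the two k-th powers (prefactor 1/6) combine into one argument.
Consecutive-term ratio: r(k) = (1/8) * (k+2) (k+13/4) / [(k+5/4) (k+1)] - rational in k. x = (1/8); t_0 = 1/6; negate the roots.


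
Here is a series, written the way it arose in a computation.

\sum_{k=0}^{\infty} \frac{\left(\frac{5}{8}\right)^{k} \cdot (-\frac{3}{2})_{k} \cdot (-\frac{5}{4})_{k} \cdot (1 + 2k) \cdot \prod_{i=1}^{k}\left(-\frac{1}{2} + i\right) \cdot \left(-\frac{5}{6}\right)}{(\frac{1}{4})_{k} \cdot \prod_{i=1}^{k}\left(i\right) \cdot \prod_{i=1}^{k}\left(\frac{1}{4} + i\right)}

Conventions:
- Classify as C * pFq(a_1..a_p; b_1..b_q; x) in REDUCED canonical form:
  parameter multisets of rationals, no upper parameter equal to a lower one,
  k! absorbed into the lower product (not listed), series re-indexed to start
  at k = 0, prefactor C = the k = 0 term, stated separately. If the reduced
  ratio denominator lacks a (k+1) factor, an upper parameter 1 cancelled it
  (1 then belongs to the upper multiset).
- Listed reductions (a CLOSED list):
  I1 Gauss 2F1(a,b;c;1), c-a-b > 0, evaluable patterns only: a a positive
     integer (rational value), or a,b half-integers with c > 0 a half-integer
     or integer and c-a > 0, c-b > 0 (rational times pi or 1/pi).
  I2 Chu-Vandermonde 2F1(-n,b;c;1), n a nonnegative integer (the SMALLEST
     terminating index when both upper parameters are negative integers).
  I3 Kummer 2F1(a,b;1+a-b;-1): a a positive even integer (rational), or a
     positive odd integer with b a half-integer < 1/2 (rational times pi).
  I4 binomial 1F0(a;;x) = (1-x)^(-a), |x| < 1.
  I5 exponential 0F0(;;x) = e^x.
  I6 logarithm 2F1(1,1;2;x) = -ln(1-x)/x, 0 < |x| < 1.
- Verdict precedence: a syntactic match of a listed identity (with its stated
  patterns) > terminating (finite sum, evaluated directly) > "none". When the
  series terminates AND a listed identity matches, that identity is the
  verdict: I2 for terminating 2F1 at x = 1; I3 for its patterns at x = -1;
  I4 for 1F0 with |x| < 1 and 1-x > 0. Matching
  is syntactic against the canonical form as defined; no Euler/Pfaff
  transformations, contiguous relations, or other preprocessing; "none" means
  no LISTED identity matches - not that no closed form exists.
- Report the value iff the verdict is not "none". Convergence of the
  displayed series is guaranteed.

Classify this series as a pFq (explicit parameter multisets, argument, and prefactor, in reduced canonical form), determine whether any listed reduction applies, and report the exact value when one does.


This is -\frac{5}{6} * 3F2(-\frac{3}{2}, -\frac{5}{4}, \frac{3}{2}; \frac{1}{4}, \frac{5}{4}; \frac{5}{8}) in reduced canonical form. Verdict: none (x = \frac{5}{8}): each listed identity misses the multisets {-\frac{3}{2}, -\frac{5}{4}, \frac{3}{2}} ; {\frac{1}{4}, \frac{5}{4}}.

Key step: with t_0 = -\frac{5}{6}, the (2k+1) factor (C = -5/6, x = 5/8) shifts (1/2)_k to (3/2)_k.
Ratio: r(k) = \frac{5}{8} * (k-\frac{3}{2}) (k-\frac{5}{4}) (k+\frac{3}{2}) / [(k+\frac{1}{4}) (k+\frac{5}{4}) (k+1)] ; factor over Q: parameters, x = \frac{5}{8}, and C = -\frac{5}{6}.


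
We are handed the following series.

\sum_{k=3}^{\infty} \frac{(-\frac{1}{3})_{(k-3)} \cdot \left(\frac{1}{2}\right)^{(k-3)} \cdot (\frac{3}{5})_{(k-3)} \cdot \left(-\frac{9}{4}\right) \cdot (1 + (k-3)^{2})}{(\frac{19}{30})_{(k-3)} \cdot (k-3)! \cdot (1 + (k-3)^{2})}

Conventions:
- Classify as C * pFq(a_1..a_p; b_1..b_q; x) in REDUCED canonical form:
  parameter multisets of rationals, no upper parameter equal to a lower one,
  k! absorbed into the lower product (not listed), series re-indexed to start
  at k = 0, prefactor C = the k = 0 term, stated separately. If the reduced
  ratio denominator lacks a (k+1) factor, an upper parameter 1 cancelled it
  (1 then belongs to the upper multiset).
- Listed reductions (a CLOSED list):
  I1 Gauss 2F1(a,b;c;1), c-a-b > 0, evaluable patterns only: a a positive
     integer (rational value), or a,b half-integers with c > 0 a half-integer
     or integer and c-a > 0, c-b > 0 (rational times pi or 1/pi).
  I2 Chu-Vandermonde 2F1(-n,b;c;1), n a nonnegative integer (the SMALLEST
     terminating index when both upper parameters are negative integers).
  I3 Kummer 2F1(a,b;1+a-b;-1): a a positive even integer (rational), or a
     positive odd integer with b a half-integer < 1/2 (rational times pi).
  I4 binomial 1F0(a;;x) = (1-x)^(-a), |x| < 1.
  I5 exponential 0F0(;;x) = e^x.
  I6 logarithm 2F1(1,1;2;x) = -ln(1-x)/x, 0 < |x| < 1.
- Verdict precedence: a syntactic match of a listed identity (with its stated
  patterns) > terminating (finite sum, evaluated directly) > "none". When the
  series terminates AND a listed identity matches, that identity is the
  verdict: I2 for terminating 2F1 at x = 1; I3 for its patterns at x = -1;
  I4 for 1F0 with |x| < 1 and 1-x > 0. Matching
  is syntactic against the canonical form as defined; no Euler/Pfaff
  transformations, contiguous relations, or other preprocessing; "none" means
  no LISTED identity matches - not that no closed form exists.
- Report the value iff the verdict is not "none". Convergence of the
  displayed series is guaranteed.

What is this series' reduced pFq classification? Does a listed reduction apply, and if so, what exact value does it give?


At argument \frac{1}{2}: a 2F1 with upper {-\frac{1}{3}, \frac{3}{5}}, lower {\frac{19}{30}}, scaled by C = -\frac{9}{4}. Verdict: none. A 2F1 with upper {-\frac{1}{3}, \frac{3}{5}} fits none of I1-I6 at x = \frac{1}{2}; the sum runs forever.

The tell: x = \frac{1}{2} and striking the common factor k^2 + 1 reduces the term (prefactor -9/4).
Term ratio: r(k) = \frac{1}{2} * (k-\frac{1}{3}) (k+\frac{3}{5}) / [(k+\frac{19}{30}) (k+1)] - rational; roots negated = parameters, x = \frac{1}{2}, C = -\frac{9}{4}.


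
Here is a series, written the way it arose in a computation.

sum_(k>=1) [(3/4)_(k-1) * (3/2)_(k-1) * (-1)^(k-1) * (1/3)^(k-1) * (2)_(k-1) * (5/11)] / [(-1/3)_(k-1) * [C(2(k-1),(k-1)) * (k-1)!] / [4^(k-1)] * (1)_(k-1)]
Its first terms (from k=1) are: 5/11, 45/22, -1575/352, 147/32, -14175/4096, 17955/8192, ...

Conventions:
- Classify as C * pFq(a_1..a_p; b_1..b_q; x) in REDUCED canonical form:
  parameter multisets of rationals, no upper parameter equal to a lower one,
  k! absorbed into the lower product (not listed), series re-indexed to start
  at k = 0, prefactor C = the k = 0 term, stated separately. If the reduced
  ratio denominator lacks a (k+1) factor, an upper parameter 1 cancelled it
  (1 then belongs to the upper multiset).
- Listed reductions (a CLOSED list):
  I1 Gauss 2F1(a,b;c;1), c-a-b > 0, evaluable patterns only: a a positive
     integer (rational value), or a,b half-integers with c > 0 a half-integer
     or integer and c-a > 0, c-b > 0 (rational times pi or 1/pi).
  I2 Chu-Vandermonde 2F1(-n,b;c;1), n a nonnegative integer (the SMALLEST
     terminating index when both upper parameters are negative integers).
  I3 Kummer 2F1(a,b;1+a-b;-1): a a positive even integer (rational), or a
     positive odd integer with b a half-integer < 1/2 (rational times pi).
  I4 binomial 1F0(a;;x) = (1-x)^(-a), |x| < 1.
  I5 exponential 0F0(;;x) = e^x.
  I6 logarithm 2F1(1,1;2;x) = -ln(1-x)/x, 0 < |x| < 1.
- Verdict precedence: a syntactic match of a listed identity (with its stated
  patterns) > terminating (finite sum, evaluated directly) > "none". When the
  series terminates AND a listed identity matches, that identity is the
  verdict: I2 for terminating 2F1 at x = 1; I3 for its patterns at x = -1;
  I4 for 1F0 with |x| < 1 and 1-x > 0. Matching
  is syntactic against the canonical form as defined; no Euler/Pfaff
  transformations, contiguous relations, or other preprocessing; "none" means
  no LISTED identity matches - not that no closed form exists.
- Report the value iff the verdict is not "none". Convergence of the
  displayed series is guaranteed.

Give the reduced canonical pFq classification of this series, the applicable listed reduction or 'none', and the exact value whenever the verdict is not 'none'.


With C = 5/11: the canonical form is 3F2(3/4, 3/2, 2; -1/3, 1/2; -1/3). Verdict: none. Every listed pattern misses the 3F2 form at -1/3, upper {3/4, 3/2, 2}.

First insight: with t_0 = 5/11, the lower central binomial (prefactor 5/11) hides (1/2)_k.
Consecutive-term ratio: r(k) = (-1/3) * (k+3/4) (k+3/2) (k+2) / [(k-1/3) (k+1/2) (k+1)] - poly over poly, x = (-1/3) from leading terms; C = 5/11 at k = 0.


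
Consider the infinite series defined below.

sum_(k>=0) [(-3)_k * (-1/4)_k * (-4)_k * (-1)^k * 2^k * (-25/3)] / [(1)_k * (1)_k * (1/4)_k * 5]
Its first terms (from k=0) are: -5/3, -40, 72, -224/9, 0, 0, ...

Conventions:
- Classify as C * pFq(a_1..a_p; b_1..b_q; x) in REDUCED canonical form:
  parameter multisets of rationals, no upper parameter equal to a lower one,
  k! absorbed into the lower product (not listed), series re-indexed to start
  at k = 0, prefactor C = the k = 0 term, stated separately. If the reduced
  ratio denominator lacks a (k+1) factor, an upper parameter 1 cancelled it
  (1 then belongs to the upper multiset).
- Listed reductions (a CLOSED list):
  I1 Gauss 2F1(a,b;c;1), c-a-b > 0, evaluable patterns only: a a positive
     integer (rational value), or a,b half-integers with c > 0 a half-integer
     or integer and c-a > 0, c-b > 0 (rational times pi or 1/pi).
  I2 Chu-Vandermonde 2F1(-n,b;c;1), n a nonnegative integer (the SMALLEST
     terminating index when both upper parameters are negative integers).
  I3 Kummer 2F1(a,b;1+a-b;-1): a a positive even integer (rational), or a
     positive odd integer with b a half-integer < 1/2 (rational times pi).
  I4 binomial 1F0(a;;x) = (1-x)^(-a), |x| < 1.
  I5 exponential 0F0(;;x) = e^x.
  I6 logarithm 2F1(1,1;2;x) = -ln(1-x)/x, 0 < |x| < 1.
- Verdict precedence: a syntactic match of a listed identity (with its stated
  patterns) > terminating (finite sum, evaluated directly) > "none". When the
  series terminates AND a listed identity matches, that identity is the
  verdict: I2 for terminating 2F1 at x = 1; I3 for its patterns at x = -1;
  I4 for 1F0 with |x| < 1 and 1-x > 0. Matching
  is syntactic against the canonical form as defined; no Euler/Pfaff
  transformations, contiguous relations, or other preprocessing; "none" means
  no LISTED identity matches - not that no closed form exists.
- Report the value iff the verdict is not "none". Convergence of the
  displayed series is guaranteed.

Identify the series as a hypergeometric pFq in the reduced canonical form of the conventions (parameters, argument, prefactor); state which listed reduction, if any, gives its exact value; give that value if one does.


Classification (C = -5/3): 3F2 with upper {-4, -3, -1/4}, lower {1/4, 1}, argument x = -2. Verdict: terminating (-3 upstairs). 4 nonzero terms in all; added directly. Hence: 49/9.

Structural cue: x = (-2) and the (-1)^k factor (C = -5/3) folds into the argument's sign.
Adjacent-term ratio: r(k) = (-2) * (k-4) (k-3) (k-1/4) / [(k+1/4) (k+1) (k+1)] - rational; roots negated = parameters, x = (-2), C = -5/3.


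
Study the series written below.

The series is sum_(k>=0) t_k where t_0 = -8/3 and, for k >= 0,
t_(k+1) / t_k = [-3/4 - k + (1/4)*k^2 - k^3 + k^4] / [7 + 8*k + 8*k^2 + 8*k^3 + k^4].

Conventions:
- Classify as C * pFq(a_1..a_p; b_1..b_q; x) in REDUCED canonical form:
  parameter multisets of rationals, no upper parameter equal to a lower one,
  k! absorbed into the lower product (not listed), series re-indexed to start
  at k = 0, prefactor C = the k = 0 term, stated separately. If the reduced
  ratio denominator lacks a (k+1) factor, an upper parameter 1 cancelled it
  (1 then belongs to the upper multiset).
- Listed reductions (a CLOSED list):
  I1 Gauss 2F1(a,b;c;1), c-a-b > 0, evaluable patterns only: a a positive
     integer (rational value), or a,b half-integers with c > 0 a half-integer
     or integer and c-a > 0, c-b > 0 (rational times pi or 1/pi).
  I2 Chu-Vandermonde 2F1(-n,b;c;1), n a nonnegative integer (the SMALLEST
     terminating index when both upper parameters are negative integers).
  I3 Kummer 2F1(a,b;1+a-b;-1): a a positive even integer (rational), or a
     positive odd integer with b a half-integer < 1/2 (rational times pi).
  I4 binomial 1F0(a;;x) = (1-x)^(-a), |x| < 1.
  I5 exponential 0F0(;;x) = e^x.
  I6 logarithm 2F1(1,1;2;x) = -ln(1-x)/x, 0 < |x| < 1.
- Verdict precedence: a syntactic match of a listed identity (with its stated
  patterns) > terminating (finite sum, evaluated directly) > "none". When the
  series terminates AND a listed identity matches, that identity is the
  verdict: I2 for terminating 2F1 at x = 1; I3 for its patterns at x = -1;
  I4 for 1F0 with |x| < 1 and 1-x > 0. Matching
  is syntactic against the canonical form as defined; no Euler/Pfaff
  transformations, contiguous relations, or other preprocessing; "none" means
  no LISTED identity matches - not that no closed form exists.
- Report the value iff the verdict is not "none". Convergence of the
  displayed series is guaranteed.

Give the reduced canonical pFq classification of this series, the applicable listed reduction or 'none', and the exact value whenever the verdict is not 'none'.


Structural cue: from the first term -8/3: cancel k^2 + 1 from the displayed ratio first; then C = -8/3, x = 1.
Step ratio: r(k) = 1 * (k-3/2) (k+1/2) / [(k+7) (k+1)] - rational in k, leading ratio 1; with t_0 = -8/3, classification follows.

At argument 1: a 2F1 with upper {-3/2, 1/2}, lower {7}, scaled by C = -8/3. Verdict: the half-integer Gauss pattern (I1) fires (x = 1; upper {-3/2, 1/2} half-integers, c = 7 in the evaluable pattern). Sum: (-33554432/4459455) / pi.


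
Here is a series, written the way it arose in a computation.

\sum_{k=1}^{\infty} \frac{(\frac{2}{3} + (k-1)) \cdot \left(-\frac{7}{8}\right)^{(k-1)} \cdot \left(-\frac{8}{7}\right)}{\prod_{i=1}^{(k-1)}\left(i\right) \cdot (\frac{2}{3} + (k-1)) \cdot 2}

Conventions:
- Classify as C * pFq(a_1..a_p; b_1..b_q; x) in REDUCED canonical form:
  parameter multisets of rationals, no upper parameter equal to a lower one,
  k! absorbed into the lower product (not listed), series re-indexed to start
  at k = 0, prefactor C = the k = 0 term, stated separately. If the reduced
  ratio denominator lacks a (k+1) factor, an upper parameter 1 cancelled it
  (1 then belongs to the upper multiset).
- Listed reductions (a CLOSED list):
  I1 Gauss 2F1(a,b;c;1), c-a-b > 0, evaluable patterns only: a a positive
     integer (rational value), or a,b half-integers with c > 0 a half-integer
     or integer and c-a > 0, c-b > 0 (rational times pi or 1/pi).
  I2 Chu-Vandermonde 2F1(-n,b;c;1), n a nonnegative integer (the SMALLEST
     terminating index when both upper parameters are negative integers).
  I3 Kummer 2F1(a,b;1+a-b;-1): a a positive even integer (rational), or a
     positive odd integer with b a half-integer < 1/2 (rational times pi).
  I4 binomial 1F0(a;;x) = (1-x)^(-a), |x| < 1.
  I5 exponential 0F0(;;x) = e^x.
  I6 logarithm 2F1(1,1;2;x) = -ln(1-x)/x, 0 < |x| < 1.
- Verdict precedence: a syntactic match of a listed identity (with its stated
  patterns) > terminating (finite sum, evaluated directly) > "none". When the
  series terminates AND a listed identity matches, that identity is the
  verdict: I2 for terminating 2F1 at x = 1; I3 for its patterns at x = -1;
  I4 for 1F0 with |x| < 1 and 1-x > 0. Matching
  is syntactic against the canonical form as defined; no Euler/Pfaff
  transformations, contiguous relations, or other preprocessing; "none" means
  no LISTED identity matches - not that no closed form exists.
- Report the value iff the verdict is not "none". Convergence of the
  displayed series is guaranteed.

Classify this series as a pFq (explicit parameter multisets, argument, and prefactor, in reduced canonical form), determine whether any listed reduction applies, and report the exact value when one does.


Prefactor -\frac{4}{7}, argument -\frac{7}{8}: 0F0 with upper {-} over lower {-}. Verdict (x = -\frac{7}{8}): the exponential series (I5) applies (the 0F0 exponential series at x = -\frac{7}{8}). Hence: \left(-\frac{4}{7}\right) \cdot e^{-\frac{7}{8}}.

Key observation: t_0 = -\frac{4}{7} here, and the factor k + 2/3 cancels (top and bottom), leaving C = -4/7, x = -7/8.
Step ratio: r(k) = -\frac{7}{8} * 1 / [(k+1)] - poly over poly, x = -\frac{7}{8} from leading terms; C = -\frac{4}{7} at k = 0.


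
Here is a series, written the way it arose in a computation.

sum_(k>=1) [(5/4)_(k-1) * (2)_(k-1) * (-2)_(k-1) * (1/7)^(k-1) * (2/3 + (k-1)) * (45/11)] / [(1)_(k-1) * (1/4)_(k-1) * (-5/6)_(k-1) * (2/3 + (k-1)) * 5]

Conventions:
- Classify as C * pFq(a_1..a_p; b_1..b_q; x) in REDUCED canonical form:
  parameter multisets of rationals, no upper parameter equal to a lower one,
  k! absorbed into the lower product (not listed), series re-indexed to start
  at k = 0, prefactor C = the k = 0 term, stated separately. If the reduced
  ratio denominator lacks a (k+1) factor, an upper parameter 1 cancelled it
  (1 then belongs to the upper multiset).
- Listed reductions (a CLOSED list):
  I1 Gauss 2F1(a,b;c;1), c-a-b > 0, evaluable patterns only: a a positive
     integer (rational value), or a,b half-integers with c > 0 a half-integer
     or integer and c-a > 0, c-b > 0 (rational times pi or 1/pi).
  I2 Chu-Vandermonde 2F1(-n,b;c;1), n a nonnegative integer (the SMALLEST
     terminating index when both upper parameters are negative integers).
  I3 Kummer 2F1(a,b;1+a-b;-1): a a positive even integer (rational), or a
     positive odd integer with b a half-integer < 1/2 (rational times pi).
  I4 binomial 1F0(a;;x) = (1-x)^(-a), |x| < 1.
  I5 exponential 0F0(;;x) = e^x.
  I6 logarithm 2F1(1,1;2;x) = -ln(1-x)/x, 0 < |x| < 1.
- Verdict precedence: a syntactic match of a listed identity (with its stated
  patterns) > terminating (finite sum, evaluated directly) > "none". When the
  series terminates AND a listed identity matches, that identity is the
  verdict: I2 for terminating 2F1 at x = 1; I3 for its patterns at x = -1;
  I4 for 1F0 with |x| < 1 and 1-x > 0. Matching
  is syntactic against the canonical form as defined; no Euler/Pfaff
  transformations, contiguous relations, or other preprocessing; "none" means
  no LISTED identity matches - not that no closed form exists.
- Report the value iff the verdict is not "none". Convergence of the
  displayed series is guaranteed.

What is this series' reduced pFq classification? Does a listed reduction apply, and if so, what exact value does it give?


Prefactor 9/11, argument 1/7: 3F2 with upper {-2, 5/4, 2} over lower {-5/6, 1/4}. Verdict: terminating - no listed pattern fits, but -2 in the upper list cuts the series at k = 2; direct evaluation. Sum: -7731/2695.

First insight: with t_0 = 9/11, k + 2/3 divides numerator and denominator alike; prefactor 9/11 after cancelling.
Term ratio: r(k) = (1/7) * (k-2) (k+5/4) (k+2) / [(k-5/6) (k+1/4) (k+1)] - rational; roots negated = parameters, x = (1/7), C = 9/11.


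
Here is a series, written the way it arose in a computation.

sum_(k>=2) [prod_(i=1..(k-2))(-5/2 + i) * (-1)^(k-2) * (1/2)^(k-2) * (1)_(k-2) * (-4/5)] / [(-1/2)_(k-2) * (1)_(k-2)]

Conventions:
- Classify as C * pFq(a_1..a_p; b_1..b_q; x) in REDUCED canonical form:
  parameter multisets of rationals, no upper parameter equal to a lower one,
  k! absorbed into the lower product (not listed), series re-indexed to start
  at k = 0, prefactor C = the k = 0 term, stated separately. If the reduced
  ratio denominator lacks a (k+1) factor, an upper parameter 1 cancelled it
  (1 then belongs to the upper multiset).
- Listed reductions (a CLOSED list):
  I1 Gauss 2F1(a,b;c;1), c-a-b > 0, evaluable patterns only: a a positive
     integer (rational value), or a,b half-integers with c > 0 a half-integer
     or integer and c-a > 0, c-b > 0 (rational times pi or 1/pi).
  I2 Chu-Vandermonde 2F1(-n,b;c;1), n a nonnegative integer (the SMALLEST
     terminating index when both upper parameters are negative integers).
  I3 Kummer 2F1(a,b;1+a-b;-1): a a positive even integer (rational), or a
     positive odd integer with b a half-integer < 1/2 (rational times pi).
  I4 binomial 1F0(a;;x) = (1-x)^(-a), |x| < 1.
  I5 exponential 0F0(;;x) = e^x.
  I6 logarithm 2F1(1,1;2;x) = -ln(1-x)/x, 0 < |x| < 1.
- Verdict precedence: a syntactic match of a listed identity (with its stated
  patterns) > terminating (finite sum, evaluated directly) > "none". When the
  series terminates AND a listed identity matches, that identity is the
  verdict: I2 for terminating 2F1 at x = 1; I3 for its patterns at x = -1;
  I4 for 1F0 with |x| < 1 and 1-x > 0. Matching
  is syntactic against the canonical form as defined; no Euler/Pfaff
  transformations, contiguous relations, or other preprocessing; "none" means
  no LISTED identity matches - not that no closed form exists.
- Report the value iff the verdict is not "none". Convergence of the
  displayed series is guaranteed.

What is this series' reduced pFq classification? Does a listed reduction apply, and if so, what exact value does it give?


The series (x = -1/2) is 2F1: upper {-3/2, 1}, lower {-1/2}, prefactor -4/5. Verdict: none. A 2F1 with upper {-3/2, 1} fits none of I1-I6 at x = -1/2; the sum runs forever.

Key observation: t_0 = -4/5 here, and the running product (C = -4/5, x = -1/2) telescopes to a rising factorial.
Consecutive-term ratio: r(k) = (-1/2) * (k-3/2) (k+1) / [(k-1/2) (k+1)] - poly over poly, x = (-1/2) from leading terms; C = -4/5 at k = 0.


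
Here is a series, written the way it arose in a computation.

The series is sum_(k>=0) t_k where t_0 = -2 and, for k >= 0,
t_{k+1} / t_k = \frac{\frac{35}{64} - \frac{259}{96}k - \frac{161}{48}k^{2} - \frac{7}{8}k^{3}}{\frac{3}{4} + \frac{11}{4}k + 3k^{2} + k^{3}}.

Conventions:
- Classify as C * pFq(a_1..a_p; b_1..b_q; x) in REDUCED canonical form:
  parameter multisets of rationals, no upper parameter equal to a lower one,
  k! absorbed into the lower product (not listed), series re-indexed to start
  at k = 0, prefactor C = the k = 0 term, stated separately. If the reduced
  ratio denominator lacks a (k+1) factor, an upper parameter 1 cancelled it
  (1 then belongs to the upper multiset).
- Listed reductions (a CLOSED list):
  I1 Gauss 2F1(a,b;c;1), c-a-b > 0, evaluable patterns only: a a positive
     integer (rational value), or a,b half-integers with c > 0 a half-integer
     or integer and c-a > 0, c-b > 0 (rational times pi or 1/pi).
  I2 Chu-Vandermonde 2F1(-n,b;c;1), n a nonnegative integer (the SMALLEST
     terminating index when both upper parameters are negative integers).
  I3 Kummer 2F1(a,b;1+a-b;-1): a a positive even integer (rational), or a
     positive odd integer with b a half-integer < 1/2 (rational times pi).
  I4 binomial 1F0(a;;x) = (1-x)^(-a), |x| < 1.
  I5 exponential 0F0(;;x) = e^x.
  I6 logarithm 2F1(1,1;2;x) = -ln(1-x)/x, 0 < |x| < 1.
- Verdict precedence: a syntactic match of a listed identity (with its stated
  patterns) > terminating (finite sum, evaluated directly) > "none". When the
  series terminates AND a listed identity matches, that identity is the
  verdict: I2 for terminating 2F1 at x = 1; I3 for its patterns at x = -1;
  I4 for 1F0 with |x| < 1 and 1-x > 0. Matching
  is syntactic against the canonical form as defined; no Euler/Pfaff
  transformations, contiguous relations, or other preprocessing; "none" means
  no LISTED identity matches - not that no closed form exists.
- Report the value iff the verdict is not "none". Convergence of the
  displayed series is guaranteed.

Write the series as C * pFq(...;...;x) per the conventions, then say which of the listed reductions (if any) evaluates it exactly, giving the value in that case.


First insight: from the first term -2: the ratio is unreduced: k + 3/2 divides both sides (prefactor -2).
Consecutive-term ratio: r(k) = -\frac{7}{8} * (k-\frac{1}{6}) (k+\frac{5}{2}) / [(k+\frac{1}{2}) (k+1)] - poly over poly, x = -\frac{7}{8} from leading terms; C = -2 at k = 0.

x = -\frac{7}{8} here; the reduced form reads 2F1, upper {-\frac{1}{6}, \frac{5}{2}}, lower {\frac{1}{2}}, C = -2. Verdict: no listed reduction: x = -\frac{7}{8} and upper {-\frac{1}{6}, \frac{5}{2}} fail every I1-I6 pattern.


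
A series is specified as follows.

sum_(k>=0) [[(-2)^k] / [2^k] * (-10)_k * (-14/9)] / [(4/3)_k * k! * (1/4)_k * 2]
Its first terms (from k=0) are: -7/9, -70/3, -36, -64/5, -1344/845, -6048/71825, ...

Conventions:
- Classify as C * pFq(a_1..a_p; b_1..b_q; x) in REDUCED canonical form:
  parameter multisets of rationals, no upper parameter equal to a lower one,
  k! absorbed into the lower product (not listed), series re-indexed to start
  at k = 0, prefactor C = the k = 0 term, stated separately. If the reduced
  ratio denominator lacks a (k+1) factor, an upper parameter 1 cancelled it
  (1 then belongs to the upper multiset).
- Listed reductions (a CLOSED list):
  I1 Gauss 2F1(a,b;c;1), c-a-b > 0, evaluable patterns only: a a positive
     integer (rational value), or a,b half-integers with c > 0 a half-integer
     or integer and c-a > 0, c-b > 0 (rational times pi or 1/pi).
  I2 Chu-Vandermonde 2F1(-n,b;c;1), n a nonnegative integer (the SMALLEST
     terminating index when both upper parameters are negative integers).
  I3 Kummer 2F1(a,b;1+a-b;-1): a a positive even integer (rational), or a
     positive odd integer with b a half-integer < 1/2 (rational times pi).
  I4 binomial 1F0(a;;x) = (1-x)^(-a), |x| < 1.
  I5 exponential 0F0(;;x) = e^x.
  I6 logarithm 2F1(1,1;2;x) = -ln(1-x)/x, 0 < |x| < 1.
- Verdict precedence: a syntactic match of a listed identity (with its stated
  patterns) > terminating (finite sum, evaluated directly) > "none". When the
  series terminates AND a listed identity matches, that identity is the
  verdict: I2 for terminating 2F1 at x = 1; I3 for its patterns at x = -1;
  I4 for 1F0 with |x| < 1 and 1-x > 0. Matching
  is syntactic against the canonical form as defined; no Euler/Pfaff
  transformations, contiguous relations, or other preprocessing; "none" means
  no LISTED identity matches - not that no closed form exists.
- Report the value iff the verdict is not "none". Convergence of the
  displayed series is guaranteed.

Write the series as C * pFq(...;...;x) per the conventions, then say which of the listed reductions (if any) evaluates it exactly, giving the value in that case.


Reduced: x = -1, 1F2, upper = {-10}, lower = {1/4, 4/3}, C = -7/9. Verdict: terminating - upper -10 stops the sum at k = 10; the 11 terms are added exactly. Sum: -112918085051202300721/1513891074649078125.

Structural cue: t_0 being -7/9, the two k-th powers (prefactor -7/9) combine into one argument.
Adjacent-term ratio: r(k) = (-1) * (k-10) / [(k+1/4) (k+4/3) (k+1)] - rational; roots negated = parameters, x = (-1), C = -7/9.


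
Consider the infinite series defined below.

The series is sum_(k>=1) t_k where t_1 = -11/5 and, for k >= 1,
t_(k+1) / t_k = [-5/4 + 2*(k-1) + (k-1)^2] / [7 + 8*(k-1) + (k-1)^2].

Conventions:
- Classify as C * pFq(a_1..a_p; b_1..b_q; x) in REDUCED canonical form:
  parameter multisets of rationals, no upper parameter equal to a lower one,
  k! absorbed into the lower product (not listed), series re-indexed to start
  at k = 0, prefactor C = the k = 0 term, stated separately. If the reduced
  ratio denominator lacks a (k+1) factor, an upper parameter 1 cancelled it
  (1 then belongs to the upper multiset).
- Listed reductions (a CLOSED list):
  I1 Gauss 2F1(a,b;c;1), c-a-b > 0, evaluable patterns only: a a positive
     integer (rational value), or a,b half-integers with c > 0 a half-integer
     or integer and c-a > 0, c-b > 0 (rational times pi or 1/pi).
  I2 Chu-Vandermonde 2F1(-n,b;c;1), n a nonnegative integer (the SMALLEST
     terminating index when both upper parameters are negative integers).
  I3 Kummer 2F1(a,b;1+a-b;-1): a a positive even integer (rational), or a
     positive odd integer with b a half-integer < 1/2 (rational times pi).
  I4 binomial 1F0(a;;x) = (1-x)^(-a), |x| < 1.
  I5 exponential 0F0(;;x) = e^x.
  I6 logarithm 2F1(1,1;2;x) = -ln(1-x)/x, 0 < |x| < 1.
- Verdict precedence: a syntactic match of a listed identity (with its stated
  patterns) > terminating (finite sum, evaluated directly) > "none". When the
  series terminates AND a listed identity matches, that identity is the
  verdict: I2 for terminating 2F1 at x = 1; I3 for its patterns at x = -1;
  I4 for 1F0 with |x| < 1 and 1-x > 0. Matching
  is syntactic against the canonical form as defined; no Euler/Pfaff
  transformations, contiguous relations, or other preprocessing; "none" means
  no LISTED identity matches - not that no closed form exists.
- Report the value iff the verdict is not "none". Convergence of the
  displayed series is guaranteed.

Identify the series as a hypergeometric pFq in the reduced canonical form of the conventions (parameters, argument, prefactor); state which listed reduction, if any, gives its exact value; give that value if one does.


Structural cue: t_0 being -11/5, the expanded ratio factors over Q; prefactor -11/5, roots give parameters.
Consecutive-term ratio: r(k) = 1 * (k-1/2) (k+5/2) / [(k+7) (k+1)] - rational in k. x = 1; t_0 = -11/5; negate the roots.

The series (x = 1) is 2F1: upper {-1/2, 5/2}, lower {7}, prefactor -11/5. Verdict (x = 1): Gauss's theorem I1 (half-integer case) applies (x = 1; upper {-1/2, 5/2} half-integers, c = 7 in the evaluable pattern). Sum: (-262144/47775) / pi.


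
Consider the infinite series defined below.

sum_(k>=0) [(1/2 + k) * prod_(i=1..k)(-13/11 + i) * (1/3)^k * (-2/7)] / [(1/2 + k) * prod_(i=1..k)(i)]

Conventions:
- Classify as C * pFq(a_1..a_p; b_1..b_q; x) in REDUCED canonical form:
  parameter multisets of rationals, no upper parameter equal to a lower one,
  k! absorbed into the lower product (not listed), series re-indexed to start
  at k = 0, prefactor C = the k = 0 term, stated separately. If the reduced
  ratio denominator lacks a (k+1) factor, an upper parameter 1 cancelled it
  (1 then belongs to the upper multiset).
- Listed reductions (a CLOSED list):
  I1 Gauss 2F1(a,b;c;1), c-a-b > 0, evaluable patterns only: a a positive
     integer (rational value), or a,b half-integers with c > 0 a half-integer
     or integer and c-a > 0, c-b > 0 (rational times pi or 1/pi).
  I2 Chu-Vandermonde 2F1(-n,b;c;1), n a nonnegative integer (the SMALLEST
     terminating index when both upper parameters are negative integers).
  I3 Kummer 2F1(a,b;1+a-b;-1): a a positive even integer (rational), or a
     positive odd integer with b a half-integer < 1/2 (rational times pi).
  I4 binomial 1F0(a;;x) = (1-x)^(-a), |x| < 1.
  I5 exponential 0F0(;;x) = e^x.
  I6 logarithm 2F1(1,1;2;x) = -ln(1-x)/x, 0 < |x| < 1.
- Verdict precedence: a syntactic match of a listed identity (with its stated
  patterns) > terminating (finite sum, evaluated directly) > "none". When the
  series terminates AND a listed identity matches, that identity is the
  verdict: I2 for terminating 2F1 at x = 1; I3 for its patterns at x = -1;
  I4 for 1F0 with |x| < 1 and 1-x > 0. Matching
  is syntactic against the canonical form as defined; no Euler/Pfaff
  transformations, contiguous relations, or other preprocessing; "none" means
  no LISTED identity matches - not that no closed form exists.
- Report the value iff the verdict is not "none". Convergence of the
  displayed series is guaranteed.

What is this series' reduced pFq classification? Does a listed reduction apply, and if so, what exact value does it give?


First insight: with t_0 = -2/7, the product of the first k integers (C = -2/7) is k!.
Step ratio: r(k) = (1/3) * (k-2/11) / [(k+1)] - poly over poly, x = (1/3) from leading terms; C = -2/7 at k = 0.

Canonical form: C = -2/7 times 1F0 with upper {-2/11}, lower {-}, x = 1/3. Verdict: the binomial series (I4) matches (the 1F0 binomial series: exponent 2/11, x = 1/3). Hence: (-2/7) * (2/3)^(2/11).
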